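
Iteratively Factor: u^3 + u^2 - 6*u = (u + 3)*(u^2 - 2*u) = (u - 2)*(u + 3)*(u)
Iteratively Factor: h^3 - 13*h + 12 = (h - 1)*(h^2 + h - 12) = (h - 1)*(h + 4)*(h - 3)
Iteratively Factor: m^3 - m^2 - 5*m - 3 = (m + 1)*(m^2 - 2*m - 3) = (m - 3)*(m + 1)*(m + 1)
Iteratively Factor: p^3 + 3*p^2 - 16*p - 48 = (p + 3)*(p^2 - 16) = (p + 3)*(p + 4)*(p - 4)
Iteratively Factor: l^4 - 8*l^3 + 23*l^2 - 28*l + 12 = (l - 1)*(l^3 - 7*l^2 + 16*l - 12) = (l - 2)*(l - 1)*(l^2 - 5*l + 6) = (l - 2)^2*(l - 1)*(l - 3)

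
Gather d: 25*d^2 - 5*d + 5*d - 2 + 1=25*d^2 - 1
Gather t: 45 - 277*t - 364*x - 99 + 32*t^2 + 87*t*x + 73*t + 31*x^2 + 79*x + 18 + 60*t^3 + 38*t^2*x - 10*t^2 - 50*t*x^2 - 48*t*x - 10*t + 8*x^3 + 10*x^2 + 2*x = 60*t^3 + t^2*(38*x + 22) + t*(-50*x^2 + 39*x - 214) + 8*x^3 + 41*x^2 - 283*x - 36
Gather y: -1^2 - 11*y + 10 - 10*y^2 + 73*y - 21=-10*y^2 + 62*y - 12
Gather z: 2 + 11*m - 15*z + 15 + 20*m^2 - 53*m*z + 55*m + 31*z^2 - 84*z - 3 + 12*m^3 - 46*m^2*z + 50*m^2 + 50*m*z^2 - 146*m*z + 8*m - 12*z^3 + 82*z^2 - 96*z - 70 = 12*m^3 + 70*m^2 + 74*m - 12*z^3 + z^2*(50*m + 113) + z*(-46*m^2 - 199*m - 195) - 56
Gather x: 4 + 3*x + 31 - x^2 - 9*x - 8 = -x^2 - 6*x + 27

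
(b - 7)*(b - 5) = b^2 - 12*b + 35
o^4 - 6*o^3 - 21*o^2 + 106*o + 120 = (o - 6)*(o - 5)*(o + 1)*(o + 4)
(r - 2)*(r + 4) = r^2 + 2*r - 8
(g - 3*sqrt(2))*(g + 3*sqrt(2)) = g^2 - 18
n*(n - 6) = n^2 - 6*n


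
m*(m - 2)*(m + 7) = m^3 + 5*m^2 - 14*m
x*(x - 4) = x^2 - 4*x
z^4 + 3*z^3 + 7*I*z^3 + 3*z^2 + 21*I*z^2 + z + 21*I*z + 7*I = (z + 1)*(z + 7*I)*(-I*z - I)*(I*z + I)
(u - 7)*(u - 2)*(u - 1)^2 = u^4 - 11*u^3 + 33*u^2 - 37*u + 14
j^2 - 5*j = j*(j - 5)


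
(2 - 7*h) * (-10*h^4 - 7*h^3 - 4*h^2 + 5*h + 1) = 70*h^5 + 29*h^4 + 14*h^3 - 43*h^2 + 3*h + 2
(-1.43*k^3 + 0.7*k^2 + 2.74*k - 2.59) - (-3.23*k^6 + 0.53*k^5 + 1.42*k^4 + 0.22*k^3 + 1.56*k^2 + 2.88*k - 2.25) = 3.23*k^6 - 0.53*k^5 - 1.42*k^4 - 1.65*k^3 - 0.86*k^2 - 0.14*k - 0.34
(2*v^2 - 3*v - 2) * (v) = 2*v^3 - 3*v^2 - 2*v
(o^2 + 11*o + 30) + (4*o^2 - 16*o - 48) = 5*o^2 - 5*o - 18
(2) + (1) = 3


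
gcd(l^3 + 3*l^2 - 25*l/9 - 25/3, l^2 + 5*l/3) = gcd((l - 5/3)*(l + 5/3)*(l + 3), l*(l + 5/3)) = l + 5/3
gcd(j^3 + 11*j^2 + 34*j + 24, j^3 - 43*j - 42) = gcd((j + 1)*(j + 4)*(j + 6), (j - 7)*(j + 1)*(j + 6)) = j^2 + 7*j + 6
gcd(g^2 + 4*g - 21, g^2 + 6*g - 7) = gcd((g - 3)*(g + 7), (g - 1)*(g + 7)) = g + 7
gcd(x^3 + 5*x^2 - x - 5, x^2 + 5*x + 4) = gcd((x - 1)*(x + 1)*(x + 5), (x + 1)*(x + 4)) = x + 1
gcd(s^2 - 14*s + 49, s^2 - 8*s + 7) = s - 7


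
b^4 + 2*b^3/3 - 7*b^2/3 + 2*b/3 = b*(b - 1)*(b - 1/3)*(b + 2)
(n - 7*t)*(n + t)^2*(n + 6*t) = n^4 + n^3*t - 43*n^2*t^2 - 85*n*t^3 - 42*t^4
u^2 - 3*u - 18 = (u - 6)*(u + 3)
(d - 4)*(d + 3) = d^2 - d - 12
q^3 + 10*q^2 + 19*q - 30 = (q - 1)*(q + 5)*(q + 6)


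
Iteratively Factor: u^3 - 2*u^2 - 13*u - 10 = (u - 5)*(u^2 + 3*u + 2) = (u - 5)*(u + 2)*(u + 1)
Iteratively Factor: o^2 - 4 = (o + 2)*(o - 2)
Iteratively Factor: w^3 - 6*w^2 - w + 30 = (w - 3)*(w^2 - 3*w - 10) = (w - 5)*(w - 3)*(w + 2)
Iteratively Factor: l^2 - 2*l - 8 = (l + 2)*(l - 4)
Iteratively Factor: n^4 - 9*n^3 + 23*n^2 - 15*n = (n)*(n^3 - 9*n^2 + 23*n - 15) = n*(n - 5)*(n^2 - 4*n + 3) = n*(n - 5)*(n - 3)*(n - 1)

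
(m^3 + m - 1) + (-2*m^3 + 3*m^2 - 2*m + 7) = -m^3 + 3*m^2 - m + 6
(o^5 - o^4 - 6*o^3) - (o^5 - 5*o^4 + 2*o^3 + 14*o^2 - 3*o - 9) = 4*o^4 - 8*o^3 - 14*o^2 + 3*o + 9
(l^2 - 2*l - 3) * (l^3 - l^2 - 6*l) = l^5 - 3*l^4 - 7*l^3 + 15*l^2 + 18*l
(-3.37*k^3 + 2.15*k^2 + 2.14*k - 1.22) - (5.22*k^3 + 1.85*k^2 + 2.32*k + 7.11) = -8.59*k^3 + 0.3*k^2 - 0.18*k - 8.33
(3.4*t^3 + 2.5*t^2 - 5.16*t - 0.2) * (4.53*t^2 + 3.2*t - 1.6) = 15.402*t^5 + 22.205*t^4 - 20.8148*t^3 - 21.418*t^2 + 7.616*t + 0.32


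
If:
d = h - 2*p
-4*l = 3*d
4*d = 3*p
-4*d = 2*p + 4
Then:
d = -3/5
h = -11/5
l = 9/20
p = -4/5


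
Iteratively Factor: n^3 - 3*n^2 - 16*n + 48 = (n - 4)*(n^2 + n - 12) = (n - 4)*(n + 4)*(n - 3)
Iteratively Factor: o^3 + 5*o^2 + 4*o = (o + 1)*(o^2 + 4*o) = o*(o + 1)*(o + 4)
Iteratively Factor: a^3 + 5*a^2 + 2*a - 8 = (a + 2)*(a^2 + 3*a - 4) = (a + 2)*(a + 4)*(a - 1)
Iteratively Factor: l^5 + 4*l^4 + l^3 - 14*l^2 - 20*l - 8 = (l + 2)*(l^4 + 2*l^3 - 3*l^2 - 8*l - 4) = (l + 1)*(l + 2)*(l^3 + l^2 - 4*l - 4) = (l - 2)*(l + 1)*(l + 2)*(l^2 + 3*l + 2) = (l - 2)*(l + 1)*(l + 2)^2*(l + 1)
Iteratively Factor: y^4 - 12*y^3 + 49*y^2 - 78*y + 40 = (y - 5)*(y^3 - 7*y^2 + 14*y - 8) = (y - 5)*(y - 2)*(y^2 - 5*y + 4) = (y - 5)*(y - 2)*(y - 1)*(y - 4)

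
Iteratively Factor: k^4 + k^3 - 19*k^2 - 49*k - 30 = (k + 1)*(k^3 - 19*k - 30) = (k - 5)*(k + 1)*(k^2 + 5*k + 6) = (k - 5)*(k + 1)*(k + 2)*(k + 3)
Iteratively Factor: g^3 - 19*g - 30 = (g + 3)*(g^2 - 3*g - 10) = (g - 5)*(g + 3)*(g + 2)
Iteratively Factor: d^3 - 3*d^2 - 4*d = (d + 1)*(d^2 - 4*d) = (d - 4)*(d + 1)*(d)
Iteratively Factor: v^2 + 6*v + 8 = (v + 4)*(v + 2)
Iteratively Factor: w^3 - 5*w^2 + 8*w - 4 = (w - 1)*(w^2 - 4*w + 4) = (w - 2)*(w - 1)*(w - 2)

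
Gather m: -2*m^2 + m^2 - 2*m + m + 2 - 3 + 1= -m^2 - m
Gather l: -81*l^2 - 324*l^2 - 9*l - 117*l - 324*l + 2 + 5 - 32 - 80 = -405*l^2 - 450*l - 105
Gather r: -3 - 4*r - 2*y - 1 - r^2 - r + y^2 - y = -r^2 - 5*r + y^2 - 3*y - 4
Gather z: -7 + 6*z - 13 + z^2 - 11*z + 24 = z^2 - 5*z + 4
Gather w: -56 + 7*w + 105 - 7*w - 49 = 0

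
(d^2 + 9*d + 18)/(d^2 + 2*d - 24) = (d + 3)/(d - 4)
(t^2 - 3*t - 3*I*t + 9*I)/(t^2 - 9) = (t - 3*I)/(t + 3)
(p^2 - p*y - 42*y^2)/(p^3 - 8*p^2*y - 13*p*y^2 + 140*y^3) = (-p - 6*y)/(-p^2 + p*y + 20*y^2)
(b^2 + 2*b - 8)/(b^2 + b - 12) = (b - 2)/(b - 3)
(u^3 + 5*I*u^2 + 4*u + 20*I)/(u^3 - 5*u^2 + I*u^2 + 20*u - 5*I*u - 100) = (u^2 + 4)/(u^2 - u*(5 + 4*I) + 20*I)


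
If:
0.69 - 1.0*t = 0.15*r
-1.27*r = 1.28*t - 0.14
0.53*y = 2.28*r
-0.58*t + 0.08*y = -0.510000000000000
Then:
No Solution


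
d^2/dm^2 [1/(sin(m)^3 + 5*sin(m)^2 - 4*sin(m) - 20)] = (-9*sin(m)^6 - 55*sin(m)^5 - 80*sin(m)^4 - 40*sin(m)^3 - 290*sin(m)^2 + 80*sin(m) + 232)/(sin(m)^3 + 5*sin(m)^2 - 4*sin(m) - 20)^3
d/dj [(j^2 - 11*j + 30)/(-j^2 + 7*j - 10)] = -4/(j^2 - 4*j + 4)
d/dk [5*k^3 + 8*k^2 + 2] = k*(15*k + 16)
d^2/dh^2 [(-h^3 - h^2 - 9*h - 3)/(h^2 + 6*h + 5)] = 4*(-17*h^3 - 42*h^2 + 3*h + 76)/(h^6 + 18*h^5 + 123*h^4 + 396*h^3 + 615*h^2 + 450*h + 125)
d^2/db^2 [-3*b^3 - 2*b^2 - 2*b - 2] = -18*b - 4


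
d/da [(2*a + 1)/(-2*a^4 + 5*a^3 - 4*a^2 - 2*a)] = (12*a^4 - 12*a^3 - 7*a^2 + 8*a + 2)/(a^2*(4*a^6 - 20*a^5 + 41*a^4 - 32*a^3 - 4*a^2 + 16*a + 4))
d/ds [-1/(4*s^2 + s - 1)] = (8*s + 1)/(4*s^2 + s - 1)^2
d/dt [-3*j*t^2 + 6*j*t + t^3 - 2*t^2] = -6*j*t + 6*j + 3*t^2 - 4*t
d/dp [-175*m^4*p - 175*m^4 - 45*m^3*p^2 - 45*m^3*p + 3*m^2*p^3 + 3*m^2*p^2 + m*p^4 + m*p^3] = m*(-175*m^3 - 90*m^2*p - 45*m^2 + 9*m*p^2 + 6*m*p + 4*p^3 + 3*p^2)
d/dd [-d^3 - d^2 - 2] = d*(-3*d - 2)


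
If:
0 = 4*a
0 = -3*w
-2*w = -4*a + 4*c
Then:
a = 0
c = 0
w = 0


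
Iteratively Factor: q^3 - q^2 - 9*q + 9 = (q + 3)*(q^2 - 4*q + 3) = (q - 3)*(q + 3)*(q - 1)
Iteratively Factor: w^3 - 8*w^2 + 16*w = (w - 4)*(w^2 - 4*w) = w*(w - 4)*(w - 4)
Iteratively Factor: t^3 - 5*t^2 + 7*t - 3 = (t - 1)*(t^2 - 4*t + 3) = (t - 3)*(t - 1)*(t - 1)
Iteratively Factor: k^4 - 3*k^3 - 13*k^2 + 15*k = (k)*(k^3 - 3*k^2 - 13*k + 15) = k*(k - 5)*(k^2 + 2*k - 3) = k*(k - 5)*(k - 1)*(k + 3)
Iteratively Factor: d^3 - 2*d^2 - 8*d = (d - 4)*(d^2 + 2*d) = (d - 4)*(d + 2)*(d)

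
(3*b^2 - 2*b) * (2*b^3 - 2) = 6*b^5 - 4*b^4 - 6*b^2 + 4*b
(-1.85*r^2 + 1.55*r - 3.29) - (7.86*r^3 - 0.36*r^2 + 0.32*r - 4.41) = -7.86*r^3 - 1.49*r^2 + 1.23*r + 1.12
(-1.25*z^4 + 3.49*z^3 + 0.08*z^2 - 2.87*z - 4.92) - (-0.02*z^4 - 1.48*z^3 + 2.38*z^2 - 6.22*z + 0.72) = -1.23*z^4 + 4.97*z^3 - 2.3*z^2 + 3.35*z - 5.64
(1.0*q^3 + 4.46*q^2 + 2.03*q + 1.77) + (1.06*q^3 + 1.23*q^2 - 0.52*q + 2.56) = 2.06*q^3 + 5.69*q^2 + 1.51*q + 4.33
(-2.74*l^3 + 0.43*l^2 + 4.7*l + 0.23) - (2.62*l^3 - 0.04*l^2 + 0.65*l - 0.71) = -5.36*l^3 + 0.47*l^2 + 4.05*l + 0.94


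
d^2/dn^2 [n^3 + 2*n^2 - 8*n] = 6*n + 4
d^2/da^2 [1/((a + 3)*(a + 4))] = 2*((a + 3)^2 + (a + 3)*(a + 4) + (a + 4)^2)/((a + 3)^3*(a + 4)^3)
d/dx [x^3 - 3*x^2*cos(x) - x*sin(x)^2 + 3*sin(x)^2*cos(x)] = 3*x^2*sin(x) + 3*x^2 - x*sin(2*x) - 6*x*cos(x) - 3*sin(x)/4 + 9*sin(3*x)/4 + cos(2*x)/2 - 1/2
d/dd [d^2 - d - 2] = 2*d - 1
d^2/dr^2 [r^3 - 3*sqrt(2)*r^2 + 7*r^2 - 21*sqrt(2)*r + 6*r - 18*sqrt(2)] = 6*r - 6*sqrt(2) + 14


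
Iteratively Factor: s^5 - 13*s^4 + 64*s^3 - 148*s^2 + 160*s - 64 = (s - 4)*(s^4 - 9*s^3 + 28*s^2 - 36*s + 16) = (s - 4)^2*(s^3 - 5*s^2 + 8*s - 4) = (s - 4)^2*(s - 2)*(s^2 - 3*s + 2) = (s - 4)^2*(s - 2)*(s - 1)*(s - 2)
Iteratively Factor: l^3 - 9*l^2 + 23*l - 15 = (l - 5)*(l^2 - 4*l + 3) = (l - 5)*(l - 3)*(l - 1)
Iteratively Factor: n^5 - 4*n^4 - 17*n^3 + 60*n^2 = (n - 3)*(n^4 - n^3 - 20*n^2) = n*(n - 3)*(n^3 - n^2 - 20*n) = n^2*(n - 3)*(n^2 - n - 20) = n^2*(n - 3)*(n + 4)*(n - 5)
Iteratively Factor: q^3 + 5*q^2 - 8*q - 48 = (q + 4)*(q^2 + q - 12) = (q - 3)*(q + 4)*(q + 4)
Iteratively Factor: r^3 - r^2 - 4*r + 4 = (r - 1)*(r^2 - 4) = (r - 1)*(r + 2)*(r - 2)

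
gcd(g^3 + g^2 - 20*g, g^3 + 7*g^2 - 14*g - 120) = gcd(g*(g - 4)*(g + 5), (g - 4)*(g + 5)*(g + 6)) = g^2 + g - 20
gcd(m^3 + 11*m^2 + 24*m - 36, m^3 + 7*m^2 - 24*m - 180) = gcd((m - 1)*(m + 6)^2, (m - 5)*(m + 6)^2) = m^2 + 12*m + 36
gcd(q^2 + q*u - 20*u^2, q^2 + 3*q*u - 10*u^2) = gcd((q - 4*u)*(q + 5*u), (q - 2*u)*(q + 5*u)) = q + 5*u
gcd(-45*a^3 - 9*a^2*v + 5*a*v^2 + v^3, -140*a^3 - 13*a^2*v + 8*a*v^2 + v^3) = 5*a + v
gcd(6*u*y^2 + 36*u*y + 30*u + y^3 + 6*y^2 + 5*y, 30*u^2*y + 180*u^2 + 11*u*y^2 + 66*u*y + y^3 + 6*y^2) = 6*u + y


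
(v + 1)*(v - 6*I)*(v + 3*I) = v^3 + v^2 - 3*I*v^2 + 18*v - 3*I*v + 18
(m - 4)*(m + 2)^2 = m^3 - 12*m - 16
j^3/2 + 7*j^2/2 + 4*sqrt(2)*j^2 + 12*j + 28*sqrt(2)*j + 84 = (j/2 + sqrt(2))*(j + 7)*(j + 6*sqrt(2))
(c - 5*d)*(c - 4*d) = c^2 - 9*c*d + 20*d^2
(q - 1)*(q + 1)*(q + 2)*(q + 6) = q^4 + 8*q^3 + 11*q^2 - 8*q - 12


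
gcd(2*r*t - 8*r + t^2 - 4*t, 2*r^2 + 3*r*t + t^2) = 2*r + t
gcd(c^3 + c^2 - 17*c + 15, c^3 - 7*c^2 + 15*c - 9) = c^2 - 4*c + 3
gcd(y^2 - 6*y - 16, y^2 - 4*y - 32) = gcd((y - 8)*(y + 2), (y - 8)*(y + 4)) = y - 8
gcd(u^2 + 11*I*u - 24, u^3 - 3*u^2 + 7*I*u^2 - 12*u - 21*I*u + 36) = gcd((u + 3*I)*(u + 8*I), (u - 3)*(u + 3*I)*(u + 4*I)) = u + 3*I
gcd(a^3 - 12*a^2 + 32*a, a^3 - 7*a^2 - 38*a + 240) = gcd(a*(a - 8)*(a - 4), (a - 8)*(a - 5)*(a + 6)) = a - 8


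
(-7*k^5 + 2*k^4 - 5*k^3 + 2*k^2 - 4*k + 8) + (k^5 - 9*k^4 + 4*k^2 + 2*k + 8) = -6*k^5 - 7*k^4 - 5*k^3 + 6*k^2 - 2*k + 16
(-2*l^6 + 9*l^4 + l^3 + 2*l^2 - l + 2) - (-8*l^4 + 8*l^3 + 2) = -2*l^6 + 17*l^4 - 7*l^3 + 2*l^2 - l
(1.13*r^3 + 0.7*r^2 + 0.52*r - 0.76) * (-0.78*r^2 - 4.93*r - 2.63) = -0.8814*r^5 - 6.1169*r^4 - 6.8285*r^3 - 3.8118*r^2 + 2.3792*r + 1.9988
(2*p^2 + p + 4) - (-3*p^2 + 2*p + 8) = 5*p^2 - p - 4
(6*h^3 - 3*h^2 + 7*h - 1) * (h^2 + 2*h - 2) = 6*h^5 + 9*h^4 - 11*h^3 + 19*h^2 - 16*h + 2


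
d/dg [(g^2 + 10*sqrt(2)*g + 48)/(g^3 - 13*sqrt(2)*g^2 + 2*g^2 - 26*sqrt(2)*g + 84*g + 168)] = (2*(g + 5*sqrt(2))*(g^3 - 13*sqrt(2)*g^2 + 2*g^2 - 26*sqrt(2)*g + 84*g + 168) - (g^2 + 10*sqrt(2)*g + 48)*(3*g^2 - 26*sqrt(2)*g + 4*g - 26*sqrt(2) + 84))/(g^3 - 13*sqrt(2)*g^2 + 2*g^2 - 26*sqrt(2)*g + 84*g + 168)^2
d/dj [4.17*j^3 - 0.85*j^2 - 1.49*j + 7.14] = 12.51*j^2 - 1.7*j - 1.49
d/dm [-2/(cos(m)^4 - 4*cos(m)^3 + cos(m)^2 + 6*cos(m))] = 4*(-2*cos(m)^3 + 6*cos(m)^2 - cos(m) - 3)*sin(m)/((cos(m)^3 - 4*cos(m)^2 + cos(m) + 6)^2*cos(m)^2)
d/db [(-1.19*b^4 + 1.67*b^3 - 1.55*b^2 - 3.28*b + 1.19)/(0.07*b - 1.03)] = (-0.2499*b^4 + 5.1366*b^3 - 5.2688*b^2 + 3.193*b + 3.2951)/(0.0049*b^2 - 0.1442*b + 1.0609)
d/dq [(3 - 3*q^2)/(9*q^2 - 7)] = -12*q/(9*q^2 - 7)^2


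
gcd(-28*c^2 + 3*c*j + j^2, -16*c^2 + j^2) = 4*c - j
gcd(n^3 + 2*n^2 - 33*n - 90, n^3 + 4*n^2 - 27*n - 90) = n + 3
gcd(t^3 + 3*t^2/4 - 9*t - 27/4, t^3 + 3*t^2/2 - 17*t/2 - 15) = t - 3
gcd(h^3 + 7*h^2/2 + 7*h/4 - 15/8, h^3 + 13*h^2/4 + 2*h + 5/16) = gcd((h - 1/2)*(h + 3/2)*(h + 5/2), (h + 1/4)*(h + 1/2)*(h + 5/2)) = h + 5/2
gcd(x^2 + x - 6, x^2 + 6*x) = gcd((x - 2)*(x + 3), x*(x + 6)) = 1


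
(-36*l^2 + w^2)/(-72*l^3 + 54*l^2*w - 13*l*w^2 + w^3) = (6*l + w)/(12*l^2 - 7*l*w + w^2)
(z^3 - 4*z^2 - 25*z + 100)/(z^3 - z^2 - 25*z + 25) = (z - 4)/(z - 1)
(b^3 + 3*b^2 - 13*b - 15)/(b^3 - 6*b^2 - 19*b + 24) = (b^3 + 3*b^2 - 13*b - 15)/(b^3 - 6*b^2 - 19*b + 24)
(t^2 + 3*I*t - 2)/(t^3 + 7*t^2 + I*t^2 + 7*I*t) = (t + 2*I)/(t*(t + 7))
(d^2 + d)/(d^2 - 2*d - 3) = d/(d - 3)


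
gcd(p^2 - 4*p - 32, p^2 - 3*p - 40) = p - 8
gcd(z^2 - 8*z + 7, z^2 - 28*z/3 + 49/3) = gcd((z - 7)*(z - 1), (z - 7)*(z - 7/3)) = z - 7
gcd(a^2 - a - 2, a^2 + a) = a + 1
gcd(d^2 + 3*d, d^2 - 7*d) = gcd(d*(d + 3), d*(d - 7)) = d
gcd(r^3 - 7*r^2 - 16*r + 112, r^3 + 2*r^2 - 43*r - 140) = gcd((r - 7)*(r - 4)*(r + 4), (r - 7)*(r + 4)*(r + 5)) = r^2 - 3*r - 28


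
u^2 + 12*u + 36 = (u + 6)^2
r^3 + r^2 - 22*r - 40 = (r - 5)*(r + 2)*(r + 4)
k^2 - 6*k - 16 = (k - 8)*(k + 2)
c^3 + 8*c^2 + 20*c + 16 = (c + 2)^2*(c + 4)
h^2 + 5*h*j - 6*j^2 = (h - j)*(h + 6*j)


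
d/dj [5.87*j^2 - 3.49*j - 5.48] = 11.74*j - 3.49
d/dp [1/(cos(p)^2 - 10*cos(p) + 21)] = 2*(cos(p) - 5)*sin(p)/(cos(p)^2 - 10*cos(p) + 21)^2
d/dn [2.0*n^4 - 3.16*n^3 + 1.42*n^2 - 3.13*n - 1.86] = 8.0*n^3 - 9.48*n^2 + 2.84*n - 3.13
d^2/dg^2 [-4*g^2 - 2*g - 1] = -8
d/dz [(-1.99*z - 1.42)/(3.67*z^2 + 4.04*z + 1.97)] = (7.3033*z^2 + 10.4228*z + 1.8165)/(13.4689*z^4 + 29.6536*z^3 + 30.7814*z^2 + 15.9176*z + 3.8809)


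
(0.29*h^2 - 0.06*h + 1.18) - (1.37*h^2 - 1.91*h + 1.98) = -1.08*h^2 + 1.85*h - 0.8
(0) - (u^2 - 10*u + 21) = -u^2 + 10*u - 21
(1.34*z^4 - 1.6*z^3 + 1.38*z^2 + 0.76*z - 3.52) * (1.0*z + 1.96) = 1.34*z^5 + 1.0264*z^4 - 1.756*z^3 + 3.4648*z^2 - 2.0304*z - 6.8992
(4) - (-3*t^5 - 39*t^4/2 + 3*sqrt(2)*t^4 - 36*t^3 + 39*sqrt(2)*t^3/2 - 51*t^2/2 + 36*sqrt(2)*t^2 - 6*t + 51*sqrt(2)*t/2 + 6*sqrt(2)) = 3*t^5 - 3*sqrt(2)*t^4 + 39*t^4/2 - 39*sqrt(2)*t^3/2 + 36*t^3 - 36*sqrt(2)*t^2 + 51*t^2/2 - 51*sqrt(2)*t/2 + 6*t - 6*sqrt(2) + 4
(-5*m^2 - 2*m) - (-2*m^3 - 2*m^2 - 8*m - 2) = 2*m^3 - 3*m^2 + 6*m + 2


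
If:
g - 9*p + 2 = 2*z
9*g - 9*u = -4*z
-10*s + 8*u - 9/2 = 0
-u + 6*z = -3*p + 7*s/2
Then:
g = 41*z/39 + 269/416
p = 367/1248 - 37*z/351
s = 140*z/117 + 7/104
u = 175*z/117 + 269/416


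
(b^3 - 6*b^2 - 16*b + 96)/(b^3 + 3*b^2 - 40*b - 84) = (b^2 - 16)/(b^2 + 9*b + 14)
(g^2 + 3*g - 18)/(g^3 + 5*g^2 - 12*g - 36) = 1/(g + 2)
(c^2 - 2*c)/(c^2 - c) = (c - 2)/(c - 1)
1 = 1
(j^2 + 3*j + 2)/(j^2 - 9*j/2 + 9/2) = 2*(j^2 + 3*j + 2)/(2*j^2 - 9*j + 9)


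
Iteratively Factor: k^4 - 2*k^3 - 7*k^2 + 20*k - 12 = (k - 1)*(k^3 - k^2 - 8*k + 12) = (k - 2)*(k - 1)*(k^2 + k - 6) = (k - 2)^2*(k - 1)*(k + 3)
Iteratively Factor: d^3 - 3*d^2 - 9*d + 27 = (d + 3)*(d^2 - 6*d + 9) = (d - 3)*(d + 3)*(d - 3)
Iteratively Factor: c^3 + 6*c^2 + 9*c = (c + 3)*(c^2 + 3*c) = c*(c + 3)*(c + 3)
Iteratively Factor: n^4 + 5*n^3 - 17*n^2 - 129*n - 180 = (n + 3)*(n^3 + 2*n^2 - 23*n - 60) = (n + 3)^2*(n^2 - n - 20) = (n + 3)^2*(n + 4)*(n - 5)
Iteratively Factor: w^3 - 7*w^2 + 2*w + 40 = (w - 5)*(w^2 - 2*w - 8) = (w - 5)*(w + 2)*(w - 4)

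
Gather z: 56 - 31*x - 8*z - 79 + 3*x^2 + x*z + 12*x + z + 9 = 3*x^2 - 19*x + z*(x - 7) - 14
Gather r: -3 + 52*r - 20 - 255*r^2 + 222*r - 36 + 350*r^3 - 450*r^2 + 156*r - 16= 350*r^3 - 705*r^2 + 430*r - 75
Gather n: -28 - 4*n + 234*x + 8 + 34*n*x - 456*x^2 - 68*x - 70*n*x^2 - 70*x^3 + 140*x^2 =n*(-70*x^2 + 34*x - 4) - 70*x^3 - 316*x^2 + 166*x - 20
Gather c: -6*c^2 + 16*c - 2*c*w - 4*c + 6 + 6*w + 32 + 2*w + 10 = -6*c^2 + c*(12 - 2*w) + 8*w + 48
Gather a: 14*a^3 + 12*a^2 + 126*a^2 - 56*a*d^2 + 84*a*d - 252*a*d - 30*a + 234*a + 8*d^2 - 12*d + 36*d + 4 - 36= 14*a^3 + 138*a^2 + a*(-56*d^2 - 168*d + 204) + 8*d^2 + 24*d - 32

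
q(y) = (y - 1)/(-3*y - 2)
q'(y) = 1/(-3*y - 2) + 3*(y - 1)/(-3*y - 2)^2 = -5/(3*y + 2)^2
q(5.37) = -0.24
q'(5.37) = -0.02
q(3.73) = -0.21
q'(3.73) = -0.03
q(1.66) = -0.09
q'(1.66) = -0.10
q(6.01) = -0.25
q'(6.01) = -0.01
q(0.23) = 0.29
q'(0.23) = -0.69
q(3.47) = -0.20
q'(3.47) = -0.03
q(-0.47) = 2.49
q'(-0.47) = -14.36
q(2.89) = -0.18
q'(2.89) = -0.04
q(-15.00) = -0.37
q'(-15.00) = 0.00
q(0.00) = 0.50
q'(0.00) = -1.25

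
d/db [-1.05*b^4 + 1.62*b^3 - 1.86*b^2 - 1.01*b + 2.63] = -4.2*b^3 + 4.86*b^2 - 3.72*b - 1.01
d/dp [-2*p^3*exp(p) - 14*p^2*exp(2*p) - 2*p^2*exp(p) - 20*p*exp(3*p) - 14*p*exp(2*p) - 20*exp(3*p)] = 2*(-p^3 - 14*p^2*exp(p) - 4*p^2 - 30*p*exp(2*p) - 28*p*exp(p) - 2*p - 40*exp(2*p) - 7*exp(p))*exp(p)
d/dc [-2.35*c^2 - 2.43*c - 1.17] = -4.7*c - 2.43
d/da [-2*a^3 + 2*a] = 2 - 6*a^2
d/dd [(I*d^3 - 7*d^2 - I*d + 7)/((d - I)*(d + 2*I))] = (I*d^4 - 2*d^3 - 42*d - 9*I)/(d^4 + 2*I*d^3 + 3*d^2 + 4*I*d + 4)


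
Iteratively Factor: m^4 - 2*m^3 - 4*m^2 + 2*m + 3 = (m + 1)*(m^3 - 3*m^2 - m + 3) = (m - 1)*(m + 1)*(m^2 - 2*m - 3) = (m - 3)*(m - 1)*(m + 1)*(m + 1)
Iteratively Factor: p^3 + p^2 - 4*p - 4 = (p + 1)*(p^2 - 4) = (p - 2)*(p + 1)*(p + 2)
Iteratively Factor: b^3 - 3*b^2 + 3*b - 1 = (b - 1)*(b^2 - 2*b + 1) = (b - 1)^2*(b - 1)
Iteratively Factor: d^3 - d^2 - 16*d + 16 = (d - 1)*(d^2 - 16) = (d - 4)*(d - 1)*(d + 4)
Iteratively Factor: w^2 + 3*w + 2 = (w + 1)*(w + 2)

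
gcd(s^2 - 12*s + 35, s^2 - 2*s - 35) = s - 7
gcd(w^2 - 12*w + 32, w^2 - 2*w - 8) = w - 4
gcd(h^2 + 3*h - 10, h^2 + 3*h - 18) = 1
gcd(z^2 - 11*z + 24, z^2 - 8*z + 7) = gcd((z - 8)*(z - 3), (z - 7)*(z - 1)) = 1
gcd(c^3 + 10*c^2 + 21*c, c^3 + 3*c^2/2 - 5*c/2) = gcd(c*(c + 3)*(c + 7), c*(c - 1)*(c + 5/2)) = c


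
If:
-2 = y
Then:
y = -2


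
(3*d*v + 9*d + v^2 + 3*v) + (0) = 3*d*v + 9*d + v^2 + 3*v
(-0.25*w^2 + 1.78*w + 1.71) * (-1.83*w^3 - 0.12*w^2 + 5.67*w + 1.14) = 0.4575*w^5 - 3.2274*w^4 - 4.7604*w^3 + 9.6024*w^2 + 11.7249*w + 1.9494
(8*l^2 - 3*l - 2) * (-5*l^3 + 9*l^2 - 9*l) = -40*l^5 + 87*l^4 - 89*l^3 + 9*l^2 + 18*l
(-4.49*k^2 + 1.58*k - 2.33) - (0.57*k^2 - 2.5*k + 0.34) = -5.06*k^2 + 4.08*k - 2.67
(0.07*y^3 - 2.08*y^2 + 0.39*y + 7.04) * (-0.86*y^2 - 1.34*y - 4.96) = -0.0602*y^5 + 1.695*y^4 + 2.1046*y^3 + 3.7398*y^2 - 11.368*y - 34.9184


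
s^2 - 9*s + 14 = (s - 7)*(s - 2)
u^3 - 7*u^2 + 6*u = u*(u - 6)*(u - 1)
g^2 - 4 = (g - 2)*(g + 2)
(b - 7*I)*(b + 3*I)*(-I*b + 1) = -I*b^3 - 3*b^2 - 25*I*b + 21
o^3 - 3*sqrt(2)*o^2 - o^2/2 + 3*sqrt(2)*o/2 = o*(o - 1/2)*(o - 3*sqrt(2))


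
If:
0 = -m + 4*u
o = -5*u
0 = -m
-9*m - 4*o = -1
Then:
No Solution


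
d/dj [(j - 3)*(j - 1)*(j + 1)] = 3*j^2 - 6*j - 1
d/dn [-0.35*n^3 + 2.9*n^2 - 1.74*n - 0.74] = -1.05*n^2 + 5.8*n - 1.74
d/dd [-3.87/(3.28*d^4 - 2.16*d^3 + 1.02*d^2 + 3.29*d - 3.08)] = (50.7744*d^3 - 25.0776*d^2 + 7.8948*d + 12.7323)/(3.28*d^4 - 2.16*d^3 + 1.02*d^2 + 3.29*d - 3.08)^2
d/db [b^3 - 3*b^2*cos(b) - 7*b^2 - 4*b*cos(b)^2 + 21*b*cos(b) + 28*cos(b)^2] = 3*b^2*sin(b) + 3*b^2 - 21*b*sin(b) + 4*b*sin(2*b) - 6*b*cos(b) - 14*b - 28*sin(2*b) - 4*cos(b)^2 + 21*cos(b)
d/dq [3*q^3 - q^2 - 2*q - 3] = 9*q^2 - 2*q - 2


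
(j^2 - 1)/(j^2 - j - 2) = (j - 1)/(j - 2)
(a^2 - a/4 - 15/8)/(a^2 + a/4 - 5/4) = (a - 3/2)/(a - 1)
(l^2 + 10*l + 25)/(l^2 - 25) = (l + 5)/(l - 5)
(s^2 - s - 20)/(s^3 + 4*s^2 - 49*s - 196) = (s - 5)/(s^2 - 49)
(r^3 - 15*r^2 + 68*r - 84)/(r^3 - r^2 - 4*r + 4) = (r^2 - 13*r + 42)/(r^2 + r - 2)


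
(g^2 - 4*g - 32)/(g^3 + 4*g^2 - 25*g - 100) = (g - 8)/(g^2 - 25)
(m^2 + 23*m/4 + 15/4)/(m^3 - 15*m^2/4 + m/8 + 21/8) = 2*(m + 5)/(2*m^2 - 9*m + 7)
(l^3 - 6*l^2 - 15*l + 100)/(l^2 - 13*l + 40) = (l^2 - l - 20)/(l - 8)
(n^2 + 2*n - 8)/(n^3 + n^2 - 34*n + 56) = (n + 4)/(n^2 + 3*n - 28)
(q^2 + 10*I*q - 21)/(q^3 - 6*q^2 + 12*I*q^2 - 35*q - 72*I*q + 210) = (q + 3*I)/(q^2 + q*(-6 + 5*I) - 30*I)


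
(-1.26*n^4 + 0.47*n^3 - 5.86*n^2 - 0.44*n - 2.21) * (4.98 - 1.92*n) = 2.4192*n^5 - 7.1772*n^4 + 13.5918*n^3 - 28.338*n^2 + 2.052*n - 11.0058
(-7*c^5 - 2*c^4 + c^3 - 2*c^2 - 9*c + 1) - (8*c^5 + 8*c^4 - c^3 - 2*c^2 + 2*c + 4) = -15*c^5 - 10*c^4 + 2*c^3 - 11*c - 3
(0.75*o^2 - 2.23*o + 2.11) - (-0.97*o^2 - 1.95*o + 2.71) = 1.72*o^2 - 0.28*o - 0.6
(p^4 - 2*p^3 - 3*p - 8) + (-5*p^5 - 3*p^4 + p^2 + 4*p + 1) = -5*p^5 - 2*p^4 - 2*p^3 + p^2 + p - 7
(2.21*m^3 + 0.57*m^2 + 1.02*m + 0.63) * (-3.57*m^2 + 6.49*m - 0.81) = -7.8897*m^5 + 12.308*m^4 - 1.7322*m^3 + 3.909*m^2 + 3.2625*m - 0.5103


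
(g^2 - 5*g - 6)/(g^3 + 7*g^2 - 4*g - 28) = (g^2 - 5*g - 6)/(g^3 + 7*g^2 - 4*g - 28)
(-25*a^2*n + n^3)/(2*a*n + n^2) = (-25*a^2 + n^2)/(2*a + n)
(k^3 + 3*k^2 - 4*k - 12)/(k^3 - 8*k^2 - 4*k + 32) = (k + 3)/(k - 8)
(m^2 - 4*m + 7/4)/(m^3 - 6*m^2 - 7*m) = (-m^2 + 4*m - 7/4)/(m*(-m^2 + 6*m + 7))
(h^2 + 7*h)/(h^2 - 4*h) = (h + 7)/(h - 4)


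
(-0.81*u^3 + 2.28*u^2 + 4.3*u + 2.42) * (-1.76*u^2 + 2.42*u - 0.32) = 1.4256*u^5 - 5.973*u^4 - 1.7912*u^3 + 5.4172*u^2 + 4.4804*u - 0.7744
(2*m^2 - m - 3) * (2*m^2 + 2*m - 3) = 4*m^4 + 2*m^3 - 14*m^2 - 3*m + 9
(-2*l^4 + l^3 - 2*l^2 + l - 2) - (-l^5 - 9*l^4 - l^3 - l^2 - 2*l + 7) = l^5 + 7*l^4 + 2*l^3 - l^2 + 3*l - 9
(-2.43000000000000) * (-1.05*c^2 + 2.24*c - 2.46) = 2.5515*c^2 - 5.4432*c + 5.9778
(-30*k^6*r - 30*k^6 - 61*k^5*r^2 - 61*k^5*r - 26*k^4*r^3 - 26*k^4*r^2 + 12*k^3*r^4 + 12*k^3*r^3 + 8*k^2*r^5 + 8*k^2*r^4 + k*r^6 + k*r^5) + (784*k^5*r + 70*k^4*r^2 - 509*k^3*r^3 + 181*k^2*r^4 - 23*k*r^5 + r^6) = -30*k^6*r - 30*k^6 - 61*k^5*r^2 + 723*k^5*r - 26*k^4*r^3 + 44*k^4*r^2 + 12*k^3*r^4 - 497*k^3*r^3 + 8*k^2*r^5 + 189*k^2*r^4 + k*r^6 - 22*k*r^5 + r^6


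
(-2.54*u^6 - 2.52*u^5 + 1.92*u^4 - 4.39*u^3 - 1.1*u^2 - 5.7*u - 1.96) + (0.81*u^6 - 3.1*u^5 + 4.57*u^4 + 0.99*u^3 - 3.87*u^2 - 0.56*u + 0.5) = -1.73*u^6 - 5.62*u^5 + 6.49*u^4 - 3.4*u^3 - 4.97*u^2 - 6.26*u - 1.46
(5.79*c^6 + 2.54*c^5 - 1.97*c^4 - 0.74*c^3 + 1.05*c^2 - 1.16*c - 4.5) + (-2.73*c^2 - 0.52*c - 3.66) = 5.79*c^6 + 2.54*c^5 - 1.97*c^4 - 0.74*c^3 - 1.68*c^2 - 1.68*c - 8.16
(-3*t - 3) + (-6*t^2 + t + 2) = -6*t^2 - 2*t - 1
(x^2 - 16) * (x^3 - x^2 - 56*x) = x^5 - x^4 - 72*x^3 + 16*x^2 + 896*x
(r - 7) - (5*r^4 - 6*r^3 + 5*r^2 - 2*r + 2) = -5*r^4 + 6*r^3 - 5*r^2 + 3*r - 9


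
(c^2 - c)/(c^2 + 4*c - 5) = c/(c + 5)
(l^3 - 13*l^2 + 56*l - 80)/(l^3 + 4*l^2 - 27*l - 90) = (l^2 - 8*l + 16)/(l^2 + 9*l + 18)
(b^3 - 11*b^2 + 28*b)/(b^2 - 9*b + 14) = b*(b - 4)/(b - 2)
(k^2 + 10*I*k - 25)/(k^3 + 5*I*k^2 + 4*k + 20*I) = (k + 5*I)/(k^2 + 4)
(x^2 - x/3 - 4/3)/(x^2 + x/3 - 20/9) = 3*(x + 1)/(3*x + 5)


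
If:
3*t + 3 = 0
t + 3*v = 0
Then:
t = -1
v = 1/3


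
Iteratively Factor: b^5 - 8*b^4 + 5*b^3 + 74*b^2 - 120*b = (b)*(b^4 - 8*b^3 + 5*b^2 + 74*b - 120) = b*(b - 2)*(b^3 - 6*b^2 - 7*b + 60) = b*(b - 2)*(b + 3)*(b^2 - 9*b + 20) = b*(b - 5)*(b - 2)*(b + 3)*(b - 4)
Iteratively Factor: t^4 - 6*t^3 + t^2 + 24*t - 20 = (t - 5)*(t^3 - t^2 - 4*t + 4) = (t - 5)*(t + 2)*(t^2 - 3*t + 2) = (t - 5)*(t - 1)*(t + 2)*(t - 2)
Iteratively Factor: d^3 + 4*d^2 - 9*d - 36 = (d + 3)*(d^2 + d - 12) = (d + 3)*(d + 4)*(d - 3)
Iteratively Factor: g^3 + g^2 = (g + 1)*(g^2) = g*(g + 1)*(g)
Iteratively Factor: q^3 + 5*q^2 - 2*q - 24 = (q - 2)*(q^2 + 7*q + 12) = (q - 2)*(q + 3)*(q + 4)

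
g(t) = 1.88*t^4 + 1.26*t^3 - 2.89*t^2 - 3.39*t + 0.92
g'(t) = 7.52*t^3 + 3.78*t^2 - 5.78*t - 3.39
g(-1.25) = 2.77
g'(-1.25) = -4.95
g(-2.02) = 16.89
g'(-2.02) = -38.27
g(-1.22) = 2.63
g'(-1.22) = -4.37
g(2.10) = 29.29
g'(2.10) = 70.78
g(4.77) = 1029.01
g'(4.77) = 871.20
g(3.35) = 241.28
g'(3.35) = 302.39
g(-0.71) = 1.90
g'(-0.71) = -0.07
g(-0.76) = 1.90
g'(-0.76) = -0.11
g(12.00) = 40705.04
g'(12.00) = 13466.13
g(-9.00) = 11213.48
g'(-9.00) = -5127.27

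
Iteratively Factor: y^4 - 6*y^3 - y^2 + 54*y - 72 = (y - 2)*(y^3 - 4*y^2 - 9*y + 36) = (y - 2)*(y + 3)*(y^2 - 7*y + 12) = (y - 4)*(y - 2)*(y + 3)*(y - 3)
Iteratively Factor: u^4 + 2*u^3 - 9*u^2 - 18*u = (u + 2)*(u^3 - 9*u) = (u - 3)*(u + 2)*(u^2 + 3*u) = (u - 3)*(u + 2)*(u + 3)*(u)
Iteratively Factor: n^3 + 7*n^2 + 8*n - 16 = (n - 1)*(n^2 + 8*n + 16) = (n - 1)*(n + 4)*(n + 4)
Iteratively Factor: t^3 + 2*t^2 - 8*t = (t - 2)*(t^2 + 4*t) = t*(t - 2)*(t + 4)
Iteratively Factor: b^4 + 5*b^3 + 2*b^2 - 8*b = (b - 1)*(b^3 + 6*b^2 + 8*b) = (b - 1)*(b + 2)*(b^2 + 4*b) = b*(b - 1)*(b + 2)*(b + 4)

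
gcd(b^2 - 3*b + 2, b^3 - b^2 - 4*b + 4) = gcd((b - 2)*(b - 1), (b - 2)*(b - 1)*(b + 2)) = b^2 - 3*b + 2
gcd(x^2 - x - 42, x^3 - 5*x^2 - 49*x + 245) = x - 7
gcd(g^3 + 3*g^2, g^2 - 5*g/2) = g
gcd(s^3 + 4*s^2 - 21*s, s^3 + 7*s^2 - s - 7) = s + 7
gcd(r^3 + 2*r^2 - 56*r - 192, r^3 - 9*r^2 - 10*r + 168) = r + 4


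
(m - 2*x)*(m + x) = m^2 - m*x - 2*x^2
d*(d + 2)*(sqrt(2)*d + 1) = sqrt(2)*d^3 + d^2 + 2*sqrt(2)*d^2 + 2*d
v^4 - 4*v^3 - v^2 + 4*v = v*(v - 4)*(v - 1)*(v + 1)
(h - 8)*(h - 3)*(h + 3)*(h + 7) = h^4 - h^3 - 65*h^2 + 9*h + 504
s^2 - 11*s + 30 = (s - 6)*(s - 5)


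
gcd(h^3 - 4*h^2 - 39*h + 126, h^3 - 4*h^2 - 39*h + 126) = h^3 - 4*h^2 - 39*h + 126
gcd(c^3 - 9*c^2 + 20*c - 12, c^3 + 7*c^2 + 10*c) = 1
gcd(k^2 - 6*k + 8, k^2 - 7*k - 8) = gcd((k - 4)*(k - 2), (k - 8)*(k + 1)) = 1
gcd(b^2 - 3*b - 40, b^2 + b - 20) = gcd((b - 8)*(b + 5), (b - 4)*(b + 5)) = b + 5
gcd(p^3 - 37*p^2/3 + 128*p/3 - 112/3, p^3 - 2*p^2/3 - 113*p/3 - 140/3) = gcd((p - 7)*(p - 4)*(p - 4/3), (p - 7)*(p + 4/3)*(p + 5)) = p - 7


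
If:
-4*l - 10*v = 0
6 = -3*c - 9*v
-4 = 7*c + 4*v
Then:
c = -4/17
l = 25/17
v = -10/17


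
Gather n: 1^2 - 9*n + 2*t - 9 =-9*n + 2*t - 8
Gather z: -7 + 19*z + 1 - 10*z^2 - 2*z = -10*z^2 + 17*z - 6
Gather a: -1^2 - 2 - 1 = -4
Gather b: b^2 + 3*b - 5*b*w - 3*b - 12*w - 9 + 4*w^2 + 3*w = b^2 - 5*b*w + 4*w^2 - 9*w - 9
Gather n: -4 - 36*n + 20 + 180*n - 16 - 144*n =0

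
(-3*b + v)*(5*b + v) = -15*b^2 + 2*b*v + v^2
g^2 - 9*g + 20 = (g - 5)*(g - 4)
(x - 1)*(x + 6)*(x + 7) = x^3 + 12*x^2 + 29*x - 42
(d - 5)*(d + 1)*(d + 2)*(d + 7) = d^4 + 5*d^3 - 27*d^2 - 101*d - 70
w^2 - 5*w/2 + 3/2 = (w - 3/2)*(w - 1)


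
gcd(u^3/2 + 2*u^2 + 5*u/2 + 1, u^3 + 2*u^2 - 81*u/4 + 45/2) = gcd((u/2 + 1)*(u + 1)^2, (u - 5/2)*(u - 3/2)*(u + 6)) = 1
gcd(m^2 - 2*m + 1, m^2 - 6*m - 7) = 1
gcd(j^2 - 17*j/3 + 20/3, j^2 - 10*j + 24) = j - 4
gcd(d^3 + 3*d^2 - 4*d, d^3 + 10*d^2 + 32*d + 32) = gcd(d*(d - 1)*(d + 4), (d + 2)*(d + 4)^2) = d + 4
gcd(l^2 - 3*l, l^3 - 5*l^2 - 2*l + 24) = l - 3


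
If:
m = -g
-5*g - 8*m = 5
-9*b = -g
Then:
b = 5/27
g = 5/3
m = -5/3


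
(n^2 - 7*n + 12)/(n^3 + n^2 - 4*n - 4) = (n^2 - 7*n + 12)/(n^3 + n^2 - 4*n - 4)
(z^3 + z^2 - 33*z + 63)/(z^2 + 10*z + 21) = (z^2 - 6*z + 9)/(z + 3)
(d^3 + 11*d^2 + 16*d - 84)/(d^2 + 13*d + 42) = d - 2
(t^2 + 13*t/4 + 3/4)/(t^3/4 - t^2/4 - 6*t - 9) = (4*t + 1)/(t^2 - 4*t - 12)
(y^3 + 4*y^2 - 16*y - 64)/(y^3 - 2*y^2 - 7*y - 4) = (y^2 + 8*y + 16)/(y^2 + 2*y + 1)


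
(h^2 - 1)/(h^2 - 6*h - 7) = (h - 1)/(h - 7)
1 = 1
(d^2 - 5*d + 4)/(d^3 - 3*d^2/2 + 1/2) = 2*(d - 4)/(2*d^2 - d - 1)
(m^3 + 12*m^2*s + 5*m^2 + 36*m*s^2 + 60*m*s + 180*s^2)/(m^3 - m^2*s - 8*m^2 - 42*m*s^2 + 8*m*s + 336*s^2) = (-m^2 - 6*m*s - 5*m - 30*s)/(-m^2 + 7*m*s + 8*m - 56*s)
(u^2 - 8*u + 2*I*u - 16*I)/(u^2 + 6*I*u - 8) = (u - 8)/(u + 4*I)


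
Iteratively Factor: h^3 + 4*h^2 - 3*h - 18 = (h - 2)*(h^2 + 6*h + 9) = (h - 2)*(h + 3)*(h + 3)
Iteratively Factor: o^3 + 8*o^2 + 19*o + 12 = (o + 1)*(o^2 + 7*o + 12) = (o + 1)*(o + 3)*(o + 4)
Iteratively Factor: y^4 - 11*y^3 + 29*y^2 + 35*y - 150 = (y - 3)*(y^3 - 8*y^2 + 5*y + 50) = (y - 5)*(y - 3)*(y^2 - 3*y - 10) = (y - 5)^2*(y - 3)*(y + 2)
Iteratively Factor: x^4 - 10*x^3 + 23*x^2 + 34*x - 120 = (x + 2)*(x^3 - 12*x^2 + 47*x - 60) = (x - 5)*(x + 2)*(x^2 - 7*x + 12) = (x - 5)*(x - 3)*(x + 2)*(x - 4)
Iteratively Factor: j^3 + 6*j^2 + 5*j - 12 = (j + 4)*(j^2 + 2*j - 3) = (j + 3)*(j + 4)*(j - 1)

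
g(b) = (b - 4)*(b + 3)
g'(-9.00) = -19.00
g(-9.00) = 78.00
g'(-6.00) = -13.00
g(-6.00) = 30.00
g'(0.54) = 0.08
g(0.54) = -12.25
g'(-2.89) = -6.78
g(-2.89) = -0.76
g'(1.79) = 2.58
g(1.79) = -10.59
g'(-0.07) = -1.14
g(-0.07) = -11.93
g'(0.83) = 0.66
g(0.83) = -12.14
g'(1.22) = 1.44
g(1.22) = -11.73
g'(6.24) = 11.48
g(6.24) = 20.70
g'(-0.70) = -2.40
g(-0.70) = -10.81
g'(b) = 2*b - 1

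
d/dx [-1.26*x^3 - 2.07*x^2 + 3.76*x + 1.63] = -3.78*x^2 - 4.14*x + 3.76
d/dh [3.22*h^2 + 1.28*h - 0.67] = 6.44*h + 1.28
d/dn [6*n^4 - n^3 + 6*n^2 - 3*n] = 24*n^3 - 3*n^2 + 12*n - 3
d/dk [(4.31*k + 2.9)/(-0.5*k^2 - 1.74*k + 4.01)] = (2.155*k^2 + 2.9*k + 22.3291)/(0.25*k^4 + 1.74*k^3 - 0.9824*k^2 - 13.9548*k + 16.0801)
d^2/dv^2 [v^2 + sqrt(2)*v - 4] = 2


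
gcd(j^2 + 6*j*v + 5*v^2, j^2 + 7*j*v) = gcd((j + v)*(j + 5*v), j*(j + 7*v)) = 1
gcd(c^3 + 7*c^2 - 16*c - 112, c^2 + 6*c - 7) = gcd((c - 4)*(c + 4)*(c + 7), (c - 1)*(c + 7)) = c + 7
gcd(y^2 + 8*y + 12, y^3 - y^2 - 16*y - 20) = y + 2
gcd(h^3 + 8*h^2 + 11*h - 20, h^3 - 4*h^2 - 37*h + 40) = h^2 + 4*h - 5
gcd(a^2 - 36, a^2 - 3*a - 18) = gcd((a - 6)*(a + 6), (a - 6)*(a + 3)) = a - 6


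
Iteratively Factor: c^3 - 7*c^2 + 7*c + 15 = (c - 5)*(c^2 - 2*c - 3) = (c - 5)*(c + 1)*(c - 3)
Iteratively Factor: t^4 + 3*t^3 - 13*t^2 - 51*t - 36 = (t - 4)*(t^3 + 7*t^2 + 15*t + 9) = (t - 4)*(t + 1)*(t^2 + 6*t + 9) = (t - 4)*(t + 1)*(t + 3)*(t + 3)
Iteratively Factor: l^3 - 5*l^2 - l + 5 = (l - 1)*(l^2 - 4*l - 5) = (l - 1)*(l + 1)*(l - 5)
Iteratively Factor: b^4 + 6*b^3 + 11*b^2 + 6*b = (b + 3)*(b^3 + 3*b^2 + 2*b) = (b + 1)*(b + 3)*(b^2 + 2*b) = b*(b + 1)*(b + 3)*(b + 2)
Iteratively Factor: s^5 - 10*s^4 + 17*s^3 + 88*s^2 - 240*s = (s + 3)*(s^4 - 13*s^3 + 56*s^2 - 80*s) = s*(s + 3)*(s^3 - 13*s^2 + 56*s - 80) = s*(s - 4)*(s + 3)*(s^2 - 9*s + 20) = s*(s - 4)^2*(s + 3)*(s - 5)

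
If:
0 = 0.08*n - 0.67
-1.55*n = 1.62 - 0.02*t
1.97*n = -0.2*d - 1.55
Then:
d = -90.24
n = 8.38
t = 730.06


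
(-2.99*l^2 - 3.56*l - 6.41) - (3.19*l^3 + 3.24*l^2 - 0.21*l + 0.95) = -3.19*l^3 - 6.23*l^2 - 3.35*l - 7.36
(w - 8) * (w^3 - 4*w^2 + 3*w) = w^4 - 12*w^3 + 35*w^2 - 24*w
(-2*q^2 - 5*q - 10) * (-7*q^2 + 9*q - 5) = 14*q^4 + 17*q^3 + 35*q^2 - 65*q + 50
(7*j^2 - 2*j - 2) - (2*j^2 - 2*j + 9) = 5*j^2 - 11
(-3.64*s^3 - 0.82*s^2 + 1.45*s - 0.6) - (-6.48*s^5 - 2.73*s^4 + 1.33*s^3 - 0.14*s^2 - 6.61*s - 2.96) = 6.48*s^5 + 2.73*s^4 - 4.97*s^3 - 0.68*s^2 + 8.06*s + 2.36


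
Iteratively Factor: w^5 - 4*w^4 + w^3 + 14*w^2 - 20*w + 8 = (w - 1)*(w^4 - 3*w^3 - 2*w^2 + 12*w - 8) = (w - 1)*(w + 2)*(w^3 - 5*w^2 + 8*w - 4) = (w - 2)*(w - 1)*(w + 2)*(w^2 - 3*w + 2) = (w - 2)*(w - 1)^2*(w + 2)*(w - 2)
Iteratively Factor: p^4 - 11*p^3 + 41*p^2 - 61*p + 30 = (p - 5)*(p^3 - 6*p^2 + 11*p - 6) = (p - 5)*(p - 3)*(p^2 - 3*p + 2) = (p - 5)*(p - 3)*(p - 2)*(p - 1)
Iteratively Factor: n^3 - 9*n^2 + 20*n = (n - 4)*(n^2 - 5*n) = n*(n - 4)*(n - 5)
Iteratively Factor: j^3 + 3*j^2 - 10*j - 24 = (j - 3)*(j^2 + 6*j + 8) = (j - 3)*(j + 4)*(j + 2)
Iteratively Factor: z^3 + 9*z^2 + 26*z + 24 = (z + 3)*(z^2 + 6*z + 8) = (z + 3)*(z + 4)*(z + 2)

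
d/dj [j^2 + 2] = 2*j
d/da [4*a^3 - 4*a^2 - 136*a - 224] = 12*a^2 - 8*a - 136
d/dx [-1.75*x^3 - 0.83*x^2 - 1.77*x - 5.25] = -5.25*x^2 - 1.66*x - 1.77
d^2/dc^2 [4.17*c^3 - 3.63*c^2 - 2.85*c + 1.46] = 25.02*c - 7.26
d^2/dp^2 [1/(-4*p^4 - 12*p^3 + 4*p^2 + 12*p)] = (p*(6*p^2 + 9*p - 1)*(p^3 + 3*p^2 - p - 3) - (4*p^3 + 9*p^2 - 2*p - 3)^2)/(2*p^3*(p^3 + 3*p^2 - p - 3)^3)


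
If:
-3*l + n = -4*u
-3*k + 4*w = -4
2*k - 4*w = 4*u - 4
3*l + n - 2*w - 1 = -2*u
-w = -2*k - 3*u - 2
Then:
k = -18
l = -5/2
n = -67/2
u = 13/2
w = -29/2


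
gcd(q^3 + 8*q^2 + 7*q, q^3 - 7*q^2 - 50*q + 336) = q + 7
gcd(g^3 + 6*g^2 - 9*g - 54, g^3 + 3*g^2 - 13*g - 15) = g - 3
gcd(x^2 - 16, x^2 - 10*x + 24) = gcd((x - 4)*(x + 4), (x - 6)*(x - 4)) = x - 4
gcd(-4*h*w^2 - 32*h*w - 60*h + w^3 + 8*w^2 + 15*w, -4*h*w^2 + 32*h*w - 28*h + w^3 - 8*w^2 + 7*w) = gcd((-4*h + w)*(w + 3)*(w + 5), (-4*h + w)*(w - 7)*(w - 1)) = -4*h + w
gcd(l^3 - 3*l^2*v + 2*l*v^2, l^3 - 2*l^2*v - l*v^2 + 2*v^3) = l^2 - 3*l*v + 2*v^2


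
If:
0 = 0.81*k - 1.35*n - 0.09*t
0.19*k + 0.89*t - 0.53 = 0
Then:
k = 2.78947368421053 - 4.68421052631579*t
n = 1.67368421052632 - 2.87719298245614*t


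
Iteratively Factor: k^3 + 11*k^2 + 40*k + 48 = (k + 4)*(k^2 + 7*k + 12) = (k + 4)^2*(k + 3)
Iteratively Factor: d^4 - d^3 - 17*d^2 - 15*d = (d + 3)*(d^3 - 4*d^2 - 5*d) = d*(d + 3)*(d^2 - 4*d - 5) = d*(d + 1)*(d + 3)*(d - 5)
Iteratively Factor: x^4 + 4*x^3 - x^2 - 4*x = (x + 1)*(x^3 + 3*x^2 - 4*x) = x*(x + 1)*(x^2 + 3*x - 4) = x*(x - 1)*(x + 1)*(x + 4)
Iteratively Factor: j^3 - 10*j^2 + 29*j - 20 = (j - 1)*(j^2 - 9*j + 20) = (j - 5)*(j - 1)*(j - 4)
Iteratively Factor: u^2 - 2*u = (u)*(u - 2)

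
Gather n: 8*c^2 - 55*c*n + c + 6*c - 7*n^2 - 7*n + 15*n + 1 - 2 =8*c^2 + 7*c - 7*n^2 + n*(8 - 55*c) - 1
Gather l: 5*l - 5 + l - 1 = 6*l - 6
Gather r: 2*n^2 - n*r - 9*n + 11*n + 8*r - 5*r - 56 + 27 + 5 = 2*n^2 + 2*n + r*(3 - n) - 24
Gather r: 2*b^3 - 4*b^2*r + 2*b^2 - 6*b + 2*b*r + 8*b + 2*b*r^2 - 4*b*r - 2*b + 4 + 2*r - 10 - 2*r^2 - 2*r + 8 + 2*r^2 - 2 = 2*b^3 + 2*b^2 + 2*b*r^2 + r*(-4*b^2 - 2*b)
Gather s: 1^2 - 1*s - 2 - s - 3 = -2*s - 4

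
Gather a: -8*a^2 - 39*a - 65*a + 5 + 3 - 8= -8*a^2 - 104*a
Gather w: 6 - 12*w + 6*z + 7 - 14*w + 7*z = -26*w + 13*z + 13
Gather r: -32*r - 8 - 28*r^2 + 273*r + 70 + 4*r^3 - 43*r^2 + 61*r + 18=4*r^3 - 71*r^2 + 302*r + 80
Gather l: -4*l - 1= -4*l - 1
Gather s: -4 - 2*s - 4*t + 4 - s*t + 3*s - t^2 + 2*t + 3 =s*(1 - t) - t^2 - 2*t + 3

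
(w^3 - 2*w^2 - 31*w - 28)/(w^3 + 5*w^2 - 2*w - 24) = (w^2 - 6*w - 7)/(w^2 + w - 6)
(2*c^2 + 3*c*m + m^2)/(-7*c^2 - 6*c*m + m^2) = (-2*c - m)/(7*c - m)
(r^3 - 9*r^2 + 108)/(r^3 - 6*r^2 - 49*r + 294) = (r^2 - 3*r - 18)/(r^2 - 49)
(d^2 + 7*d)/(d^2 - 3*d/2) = 2*(d + 7)/(2*d - 3)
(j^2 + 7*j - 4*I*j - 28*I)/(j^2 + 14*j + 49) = (j - 4*I)/(j + 7)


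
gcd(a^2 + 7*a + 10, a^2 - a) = 1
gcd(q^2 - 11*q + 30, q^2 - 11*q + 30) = q^2 - 11*q + 30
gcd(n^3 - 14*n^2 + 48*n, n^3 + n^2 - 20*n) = n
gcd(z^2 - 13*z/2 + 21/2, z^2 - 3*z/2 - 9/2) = z - 3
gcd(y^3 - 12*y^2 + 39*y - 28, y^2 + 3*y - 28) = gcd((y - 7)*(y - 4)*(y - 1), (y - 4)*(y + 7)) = y - 4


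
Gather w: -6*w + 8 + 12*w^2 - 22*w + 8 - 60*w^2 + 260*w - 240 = -48*w^2 + 232*w - 224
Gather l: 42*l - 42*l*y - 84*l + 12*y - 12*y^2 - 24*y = l*(-42*y - 42) - 12*y^2 - 12*y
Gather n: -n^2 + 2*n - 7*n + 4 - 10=-n^2 - 5*n - 6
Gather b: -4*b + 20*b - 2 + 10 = 16*b + 8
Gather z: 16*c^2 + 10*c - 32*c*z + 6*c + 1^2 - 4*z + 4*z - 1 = 16*c^2 - 32*c*z + 16*c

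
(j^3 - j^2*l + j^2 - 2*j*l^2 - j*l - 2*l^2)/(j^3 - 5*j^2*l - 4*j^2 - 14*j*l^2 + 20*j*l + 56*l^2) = (j^3 - j^2*l + j^2 - 2*j*l^2 - j*l - 2*l^2)/(j^3 - 5*j^2*l - 4*j^2 - 14*j*l^2 + 20*j*l + 56*l^2)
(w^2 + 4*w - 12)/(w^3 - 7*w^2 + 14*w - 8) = (w + 6)/(w^2 - 5*w + 4)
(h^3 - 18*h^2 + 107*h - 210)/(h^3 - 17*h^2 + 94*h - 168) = (h - 5)/(h - 4)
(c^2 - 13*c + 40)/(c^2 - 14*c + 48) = (c - 5)/(c - 6)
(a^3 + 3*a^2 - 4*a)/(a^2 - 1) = a*(a + 4)/(a + 1)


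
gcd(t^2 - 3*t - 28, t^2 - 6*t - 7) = t - 7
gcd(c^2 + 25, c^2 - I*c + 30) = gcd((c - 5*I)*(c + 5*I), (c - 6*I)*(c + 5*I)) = c + 5*I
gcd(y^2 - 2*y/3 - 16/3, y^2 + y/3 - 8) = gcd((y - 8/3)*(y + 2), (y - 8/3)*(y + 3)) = y - 8/3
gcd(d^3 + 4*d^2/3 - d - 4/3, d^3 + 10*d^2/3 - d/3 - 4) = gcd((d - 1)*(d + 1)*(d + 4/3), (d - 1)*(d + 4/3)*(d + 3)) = d^2 + d/3 - 4/3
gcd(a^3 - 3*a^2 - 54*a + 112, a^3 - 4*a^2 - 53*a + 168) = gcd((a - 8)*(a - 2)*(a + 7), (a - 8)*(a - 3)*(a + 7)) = a^2 - a - 56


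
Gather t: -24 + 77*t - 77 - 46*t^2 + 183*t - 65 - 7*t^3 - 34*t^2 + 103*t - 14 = -7*t^3 - 80*t^2 + 363*t - 180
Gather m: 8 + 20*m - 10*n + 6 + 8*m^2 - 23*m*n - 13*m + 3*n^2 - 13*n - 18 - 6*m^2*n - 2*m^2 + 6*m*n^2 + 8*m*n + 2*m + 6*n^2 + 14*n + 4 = m^2*(6 - 6*n) + m*(6*n^2 - 15*n + 9) + 9*n^2 - 9*n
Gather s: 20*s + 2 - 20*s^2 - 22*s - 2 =-20*s^2 - 2*s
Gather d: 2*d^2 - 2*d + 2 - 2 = 2*d^2 - 2*d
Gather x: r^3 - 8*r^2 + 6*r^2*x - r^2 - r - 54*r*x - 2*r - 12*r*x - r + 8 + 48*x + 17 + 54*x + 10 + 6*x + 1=r^3 - 9*r^2 - 4*r + x*(6*r^2 - 66*r + 108) + 36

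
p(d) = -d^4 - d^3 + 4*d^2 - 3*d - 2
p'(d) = -4*d^3 - 3*d^2 + 8*d - 3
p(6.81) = -2303.49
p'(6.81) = -1350.93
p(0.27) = -2.54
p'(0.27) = -1.14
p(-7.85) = -3045.56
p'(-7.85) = 1684.28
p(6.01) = -1397.29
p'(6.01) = -931.61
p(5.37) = -889.18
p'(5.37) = -665.97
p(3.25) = -115.39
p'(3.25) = -146.00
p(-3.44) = -43.67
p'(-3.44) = 96.81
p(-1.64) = 10.86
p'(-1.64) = -6.55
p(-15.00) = -46307.00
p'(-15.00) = 12702.00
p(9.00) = -6995.00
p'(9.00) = -3090.00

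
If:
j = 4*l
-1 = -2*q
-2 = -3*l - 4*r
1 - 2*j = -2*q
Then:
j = 1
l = 1/4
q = 1/2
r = 5/16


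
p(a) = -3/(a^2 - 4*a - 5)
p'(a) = -3*(4 - 2*a)/(a^2 - 4*a - 5)^2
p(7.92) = -0.12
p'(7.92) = 0.05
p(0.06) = 0.57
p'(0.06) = -0.42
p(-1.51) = -0.90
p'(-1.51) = -1.91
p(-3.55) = -0.14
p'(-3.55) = -0.07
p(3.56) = 0.46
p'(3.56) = 0.22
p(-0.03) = 0.61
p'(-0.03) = -0.51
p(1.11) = 0.37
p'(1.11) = -0.08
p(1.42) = 0.35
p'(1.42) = -0.05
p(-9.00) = -0.03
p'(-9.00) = -0.00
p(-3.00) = -0.19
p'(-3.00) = -0.12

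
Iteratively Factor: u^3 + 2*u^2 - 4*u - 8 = (u - 2)*(u^2 + 4*u + 4) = (u - 2)*(u + 2)*(u + 2)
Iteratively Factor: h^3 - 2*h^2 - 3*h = (h - 3)*(h^2 + h) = h*(h - 3)*(h + 1)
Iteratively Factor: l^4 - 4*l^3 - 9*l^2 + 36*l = (l)*(l^3 - 4*l^2 - 9*l + 36) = l*(l + 3)*(l^2 - 7*l + 12) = l*(l - 4)*(l + 3)*(l - 3)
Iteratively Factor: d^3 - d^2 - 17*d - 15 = (d - 5)*(d^2 + 4*d + 3) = (d - 5)*(d + 3)*(d + 1)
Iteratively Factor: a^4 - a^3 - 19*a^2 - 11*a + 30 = (a - 5)*(a^3 + 4*a^2 + a - 6) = (a - 5)*(a + 2)*(a^2 + 2*a - 3) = (a - 5)*(a - 1)*(a + 2)*(a + 3)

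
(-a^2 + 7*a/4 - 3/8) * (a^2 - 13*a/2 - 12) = -a^4 + 33*a^3/4 + a^2/4 - 297*a/16 + 9/2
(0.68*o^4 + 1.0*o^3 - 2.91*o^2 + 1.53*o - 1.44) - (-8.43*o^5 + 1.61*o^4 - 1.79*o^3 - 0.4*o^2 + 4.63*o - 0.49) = 8.43*o^5 - 0.93*o^4 + 2.79*o^3 - 2.51*o^2 - 3.1*o - 0.95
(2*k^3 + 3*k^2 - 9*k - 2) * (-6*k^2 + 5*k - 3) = -12*k^5 - 8*k^4 + 63*k^3 - 42*k^2 + 17*k + 6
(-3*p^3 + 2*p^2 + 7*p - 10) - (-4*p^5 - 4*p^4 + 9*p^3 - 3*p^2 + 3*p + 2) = 4*p^5 + 4*p^4 - 12*p^3 + 5*p^2 + 4*p - 12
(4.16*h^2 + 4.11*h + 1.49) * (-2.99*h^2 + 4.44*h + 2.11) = -12.4384*h^4 + 6.1815*h^3 + 22.5709*h^2 + 15.2877*h + 3.1439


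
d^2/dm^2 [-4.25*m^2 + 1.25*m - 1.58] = -8.50000000000000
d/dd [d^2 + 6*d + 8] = 2*d + 6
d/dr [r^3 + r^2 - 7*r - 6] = 3*r^2 + 2*r - 7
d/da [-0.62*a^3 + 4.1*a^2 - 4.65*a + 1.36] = -1.86*a^2 + 8.2*a - 4.65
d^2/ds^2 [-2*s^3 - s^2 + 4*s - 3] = -12*s - 2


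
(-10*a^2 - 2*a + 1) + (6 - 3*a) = -10*a^2 - 5*a + 7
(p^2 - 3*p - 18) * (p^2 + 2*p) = p^4 - p^3 - 24*p^2 - 36*p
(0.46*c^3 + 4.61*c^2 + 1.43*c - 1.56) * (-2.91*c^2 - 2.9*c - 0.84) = -1.3386*c^5 - 14.7491*c^4 - 17.9167*c^3 - 3.4798*c^2 + 3.3228*c + 1.3104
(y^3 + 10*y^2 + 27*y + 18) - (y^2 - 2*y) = y^3 + 9*y^2 + 29*y + 18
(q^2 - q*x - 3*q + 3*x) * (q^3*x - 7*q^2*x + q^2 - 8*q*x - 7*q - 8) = q^5*x - q^4*x^2 - 10*q^4*x + q^4 + 10*q^3*x^2 + 12*q^3*x - 10*q^3 - 13*q^2*x^2 + 34*q^2*x + 13*q^2 - 24*q*x^2 - 13*q*x + 24*q - 24*x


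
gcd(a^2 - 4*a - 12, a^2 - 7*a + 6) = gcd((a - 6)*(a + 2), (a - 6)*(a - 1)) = a - 6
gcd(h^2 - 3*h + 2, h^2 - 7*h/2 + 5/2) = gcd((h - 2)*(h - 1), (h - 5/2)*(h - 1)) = h - 1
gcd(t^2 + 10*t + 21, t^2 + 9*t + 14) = t + 7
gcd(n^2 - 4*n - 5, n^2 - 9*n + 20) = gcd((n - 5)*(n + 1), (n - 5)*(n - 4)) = n - 5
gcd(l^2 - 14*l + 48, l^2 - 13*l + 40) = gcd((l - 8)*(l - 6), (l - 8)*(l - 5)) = l - 8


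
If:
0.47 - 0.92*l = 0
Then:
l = 0.51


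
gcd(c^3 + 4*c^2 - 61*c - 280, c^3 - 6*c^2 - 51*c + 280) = c^2 - c - 56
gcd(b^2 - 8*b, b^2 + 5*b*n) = b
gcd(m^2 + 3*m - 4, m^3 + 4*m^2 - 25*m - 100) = m + 4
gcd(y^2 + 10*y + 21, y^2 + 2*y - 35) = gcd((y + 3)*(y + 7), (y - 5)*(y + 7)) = y + 7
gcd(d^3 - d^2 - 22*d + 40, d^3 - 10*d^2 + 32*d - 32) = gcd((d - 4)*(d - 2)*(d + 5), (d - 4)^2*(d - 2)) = d^2 - 6*d + 8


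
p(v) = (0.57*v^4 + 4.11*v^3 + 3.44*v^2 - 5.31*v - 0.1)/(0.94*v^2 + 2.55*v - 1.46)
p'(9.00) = 13.60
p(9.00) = 71.36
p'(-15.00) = -15.51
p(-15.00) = 92.20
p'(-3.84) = -17.87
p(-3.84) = -14.48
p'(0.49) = 20527.37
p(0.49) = -89.48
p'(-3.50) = -73.71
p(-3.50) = -26.60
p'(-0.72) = 1.06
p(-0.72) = -1.47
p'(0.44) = 192.18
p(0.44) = 8.97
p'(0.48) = 12493.39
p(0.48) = 70.61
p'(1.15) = 4.67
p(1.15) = 2.06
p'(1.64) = 4.73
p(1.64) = 4.32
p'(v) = (-1.88*v - 2.55)*(0.57*v^4 + 4.11*v^3 + 3.44*v^2 - 5.31*v - 0.1)/(0.94*v^2 + 2.55*v - 1.46)^2 + (2.28*v^3 + 12.33*v^2 + 6.88*v - 5.31)/(0.94*v^2 + 2.55*v - 1.46)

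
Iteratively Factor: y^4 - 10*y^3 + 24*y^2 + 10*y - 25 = (y - 5)*(y^3 - 5*y^2 - y + 5) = (y - 5)^2*(y^2 - 1) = (y - 5)^2*(y + 1)*(y - 1)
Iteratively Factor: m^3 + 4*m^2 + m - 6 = (m + 3)*(m^2 + m - 2) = (m - 1)*(m + 3)*(m + 2)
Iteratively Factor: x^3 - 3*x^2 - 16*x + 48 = (x - 4)*(x^2 + x - 12) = (x - 4)*(x + 4)*(x - 3)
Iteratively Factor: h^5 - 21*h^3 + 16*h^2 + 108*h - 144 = (h + 4)*(h^4 - 4*h^3 - 5*h^2 + 36*h - 36) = (h + 3)*(h + 4)*(h^3 - 7*h^2 + 16*h - 12) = (h - 2)*(h + 3)*(h + 4)*(h^2 - 5*h + 6) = (h - 3)*(h - 2)*(h + 3)*(h + 4)*(h - 2)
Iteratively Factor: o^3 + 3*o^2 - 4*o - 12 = (o + 3)*(o^2 - 4) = (o - 2)*(o + 3)*(o + 2)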